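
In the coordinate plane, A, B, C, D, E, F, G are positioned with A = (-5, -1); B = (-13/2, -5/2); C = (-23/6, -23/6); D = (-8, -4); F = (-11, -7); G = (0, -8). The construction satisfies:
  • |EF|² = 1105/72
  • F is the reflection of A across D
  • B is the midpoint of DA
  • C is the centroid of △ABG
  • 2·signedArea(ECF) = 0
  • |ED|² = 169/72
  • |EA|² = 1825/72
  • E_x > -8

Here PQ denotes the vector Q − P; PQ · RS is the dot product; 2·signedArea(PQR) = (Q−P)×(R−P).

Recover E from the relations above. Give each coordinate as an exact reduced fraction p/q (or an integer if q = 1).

1. E_x = -89/12  [line 19/6·x + -43/6·y + -46/3 = 0 ∩ |EF|² = 1105/72]
2. E_y = -65/12  [line 19/6·x + -43/6·y + -46/3 = 0 ∩ |EF|² = 1105/72]
   → E = (-89/12, -65/12)

E = (-89/12, -65/12)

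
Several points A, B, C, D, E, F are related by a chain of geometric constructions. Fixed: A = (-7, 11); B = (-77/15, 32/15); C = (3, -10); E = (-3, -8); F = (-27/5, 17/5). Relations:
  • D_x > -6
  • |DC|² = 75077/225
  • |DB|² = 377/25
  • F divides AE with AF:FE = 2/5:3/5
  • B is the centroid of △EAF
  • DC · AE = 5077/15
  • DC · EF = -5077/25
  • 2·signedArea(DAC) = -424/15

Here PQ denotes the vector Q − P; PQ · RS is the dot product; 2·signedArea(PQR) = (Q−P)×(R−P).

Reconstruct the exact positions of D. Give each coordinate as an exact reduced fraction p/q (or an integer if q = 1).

1. D_x = -89/15  [DC · AE = 5077/15 ∩ 2·signedArea(DAC) = -424/15]
2. D_y = 89/15  [DC · AE = 5077/15 ∩ 2·signedArea(DAC) = -424/15]
   → D = (-89/15, 89/15)

D = (-89/15, 89/15)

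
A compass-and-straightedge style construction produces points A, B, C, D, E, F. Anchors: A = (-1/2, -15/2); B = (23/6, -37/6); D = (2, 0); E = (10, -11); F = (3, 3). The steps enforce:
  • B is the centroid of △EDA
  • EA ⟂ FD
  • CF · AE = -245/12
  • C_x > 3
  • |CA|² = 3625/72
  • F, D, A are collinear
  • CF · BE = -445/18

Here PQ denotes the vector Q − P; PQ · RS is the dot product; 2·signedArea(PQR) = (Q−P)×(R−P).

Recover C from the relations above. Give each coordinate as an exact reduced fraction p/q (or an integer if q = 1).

1. C_x = 41/12  [CF · BE = -445/18 ∩ CF · AE = -245/12]
2. C_y = -19/12  [CF · BE = -445/18 ∩ CF · AE = -245/12]
   → C = (41/12, -19/12)

C = (41/12, -19/12)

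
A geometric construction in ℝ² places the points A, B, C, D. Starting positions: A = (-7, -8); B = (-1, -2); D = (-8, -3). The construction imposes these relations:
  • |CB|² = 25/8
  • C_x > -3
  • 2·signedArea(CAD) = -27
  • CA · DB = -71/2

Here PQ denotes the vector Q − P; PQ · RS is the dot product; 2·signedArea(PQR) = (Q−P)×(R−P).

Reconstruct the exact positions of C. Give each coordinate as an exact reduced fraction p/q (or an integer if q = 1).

C = (-11/4, -9/4)

1. C_x = -11/4  [2·signedArea(CAD) = -27 ∩ CA · DB = -71/2]
2. C_y = -9/4  [2·signedArea(CAD) = -27 ∩ CA · DB = -71/2]
   → C = (-11/4, -9/4)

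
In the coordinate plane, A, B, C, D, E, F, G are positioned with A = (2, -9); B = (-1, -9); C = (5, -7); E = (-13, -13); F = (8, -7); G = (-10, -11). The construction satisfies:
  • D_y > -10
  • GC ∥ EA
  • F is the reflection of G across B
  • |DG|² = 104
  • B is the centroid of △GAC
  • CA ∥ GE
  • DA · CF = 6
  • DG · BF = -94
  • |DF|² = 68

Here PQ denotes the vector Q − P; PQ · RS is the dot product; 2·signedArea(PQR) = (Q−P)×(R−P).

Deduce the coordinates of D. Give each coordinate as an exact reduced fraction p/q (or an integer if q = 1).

1. D_x = 0  [DA · CF = 6 ∩ DG · BF = -94]
2. D_y = -9  [DA · CF = 6 ∩ DG · BF = -94]
   → D = (0, -9)

D = (0, -9)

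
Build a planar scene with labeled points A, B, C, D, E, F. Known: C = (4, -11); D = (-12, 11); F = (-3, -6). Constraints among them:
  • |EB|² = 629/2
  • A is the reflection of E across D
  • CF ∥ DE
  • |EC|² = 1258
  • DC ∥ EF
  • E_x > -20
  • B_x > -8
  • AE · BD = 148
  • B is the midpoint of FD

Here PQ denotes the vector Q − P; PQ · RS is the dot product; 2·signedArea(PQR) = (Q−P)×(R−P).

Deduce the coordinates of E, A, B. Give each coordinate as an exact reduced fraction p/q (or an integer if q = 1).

1. E_x = -19  [DC ∥ EF ∩ CF ∥ DE]
2. E_y = 16  [DC ∥ EF ∩ CF ∥ DE]
   → E = (-19, 16)
3. A_x = -5  [A is the reflection of E across D]
4. A_y = 6  [A is the reflection of E across D]
   → A = (-5, 6)
5. B_x = -15/2  [B is the midpoint of FD]
6. B_y = 5/2  [B is the midpoint of FD]
   → B = (-15/2, 5/2)

A = (-5, 6)
B = (-15/2, 5/2)
E = (-19, 16)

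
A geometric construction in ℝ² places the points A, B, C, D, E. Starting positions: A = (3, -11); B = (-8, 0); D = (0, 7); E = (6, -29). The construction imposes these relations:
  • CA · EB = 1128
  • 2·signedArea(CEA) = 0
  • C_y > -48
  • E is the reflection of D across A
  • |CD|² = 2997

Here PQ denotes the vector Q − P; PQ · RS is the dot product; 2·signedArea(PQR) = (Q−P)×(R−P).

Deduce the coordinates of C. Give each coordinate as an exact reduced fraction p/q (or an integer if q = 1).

C = (9, -47)

1. C_x = 9  [2·signedArea(CEA) = 0 ∩ CA · EB = 1128]
2. C_y = -47  [2·signedArea(CEA) = 0 ∩ CA · EB = 1128]
   → C = (9, -47)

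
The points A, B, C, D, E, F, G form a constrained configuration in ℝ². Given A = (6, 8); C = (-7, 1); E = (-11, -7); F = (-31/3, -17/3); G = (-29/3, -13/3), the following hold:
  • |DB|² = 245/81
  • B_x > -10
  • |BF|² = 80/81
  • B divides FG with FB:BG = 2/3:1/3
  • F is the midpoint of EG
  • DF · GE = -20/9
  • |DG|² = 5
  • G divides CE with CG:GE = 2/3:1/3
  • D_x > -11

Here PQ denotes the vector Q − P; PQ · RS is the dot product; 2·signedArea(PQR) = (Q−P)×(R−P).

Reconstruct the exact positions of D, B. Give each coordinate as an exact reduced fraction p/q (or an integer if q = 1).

B = (-89/9, -43/9)
D = (-32/3, -19/3)

1. D_x = -32/3  [line 4/3·x + 8/3·y + 280/9 = 0 ∩ |DG|² = 5]
2. D_y = -19/3  [line 4/3·x + 8/3·y + 280/9 = 0 ∩ |DG|² = 5]
   → D = (-32/3, -19/3)
3. B_x = -89/9  [B divides FG with FB:BG = 2/3:1/3]
4. B_y = -43/9  [B divides FG with FB:BG = 2/3:1/3]
   → B = (-89/9, -43/9)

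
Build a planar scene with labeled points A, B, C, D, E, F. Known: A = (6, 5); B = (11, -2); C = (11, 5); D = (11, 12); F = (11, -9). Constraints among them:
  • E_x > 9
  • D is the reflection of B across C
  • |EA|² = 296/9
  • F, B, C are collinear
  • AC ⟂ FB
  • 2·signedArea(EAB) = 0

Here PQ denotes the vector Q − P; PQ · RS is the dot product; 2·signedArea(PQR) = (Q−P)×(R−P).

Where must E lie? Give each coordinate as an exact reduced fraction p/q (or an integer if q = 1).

1. E_x = 28/3  [line 7·x + 5·y + -67 = 0 ∩ |EA|² = 296/9]
2. E_y = 1/3  [line 7·x + 5·y + -67 = 0 ∩ |EA|² = 296/9]
   → E = (28/3, 1/3)

E = (28/3, 1/3)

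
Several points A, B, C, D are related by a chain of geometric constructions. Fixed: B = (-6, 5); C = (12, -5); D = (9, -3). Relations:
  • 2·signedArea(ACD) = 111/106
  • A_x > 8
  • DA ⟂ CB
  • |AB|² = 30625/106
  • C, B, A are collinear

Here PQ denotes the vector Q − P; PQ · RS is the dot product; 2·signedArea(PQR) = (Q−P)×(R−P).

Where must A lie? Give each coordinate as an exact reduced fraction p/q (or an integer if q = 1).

A = (939/106, -345/106)

1. A_x = 939/106  [C, B, A are collinear ∩ DA ⟂ CB]
2. A_y = -345/106  [C, B, A are collinear ∩ DA ⟂ CB]
   → A = (939/106, -345/106)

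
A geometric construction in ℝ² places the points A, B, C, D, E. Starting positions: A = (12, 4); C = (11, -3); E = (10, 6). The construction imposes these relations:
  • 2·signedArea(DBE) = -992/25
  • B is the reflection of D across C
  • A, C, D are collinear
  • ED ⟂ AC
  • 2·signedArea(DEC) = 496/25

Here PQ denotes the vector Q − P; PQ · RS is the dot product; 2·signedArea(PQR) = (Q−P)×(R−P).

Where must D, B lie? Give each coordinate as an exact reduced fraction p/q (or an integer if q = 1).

1. D_x = 306/25  [A, C, D are collinear ∩ ED ⟂ AC]
2. D_y = 142/25  [A, C, D are collinear ∩ ED ⟂ AC]
   → D = (306/25, 142/25)
3. B_x = 244/25  [B is the reflection of D across C]
4. B_y = -292/25  [B is the reflection of D across C]
   → B = (244/25, -292/25)

B = (244/25, -292/25)
D = (306/25, 142/25)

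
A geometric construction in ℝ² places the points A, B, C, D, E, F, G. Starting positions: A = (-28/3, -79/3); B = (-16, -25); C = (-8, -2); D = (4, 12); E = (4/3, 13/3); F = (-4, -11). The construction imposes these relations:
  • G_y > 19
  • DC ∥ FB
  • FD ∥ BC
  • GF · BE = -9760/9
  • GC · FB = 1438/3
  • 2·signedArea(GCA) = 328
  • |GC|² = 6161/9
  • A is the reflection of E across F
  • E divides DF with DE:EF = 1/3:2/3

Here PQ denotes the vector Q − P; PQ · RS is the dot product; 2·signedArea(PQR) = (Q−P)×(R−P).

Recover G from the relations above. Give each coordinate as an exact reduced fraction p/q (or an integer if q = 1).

G = (20/3, 59/3)

1. G_x = 20/3  [GC · FB = 1438/3 ∩ 2·signedArea(GCA) = 328]
2. G_y = 59/3  [GC · FB = 1438/3 ∩ 2·signedArea(GCA) = 328]
   → G = (20/3, 59/3)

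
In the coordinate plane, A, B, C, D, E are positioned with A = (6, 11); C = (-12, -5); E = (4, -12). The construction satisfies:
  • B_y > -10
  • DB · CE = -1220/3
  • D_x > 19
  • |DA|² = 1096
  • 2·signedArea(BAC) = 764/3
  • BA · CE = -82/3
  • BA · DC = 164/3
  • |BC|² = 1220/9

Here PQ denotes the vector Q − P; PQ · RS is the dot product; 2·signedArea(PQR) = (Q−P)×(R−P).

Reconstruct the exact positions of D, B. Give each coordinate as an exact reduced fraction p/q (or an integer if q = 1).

B = (-4/3, -29/3)
D = (20, -19)

1. B_x = -4/3  [2·signedArea(BAC) = 764/3 ∩ BA · CE = -82/3]
2. B_y = -29/3  [2·signedArea(BAC) = 764/3 ∩ BA · CE = -82/3]
   → B = (-4/3, -29/3)
3. D_x = 20  [DB · CE = -1220/3 ∩ BA · DC = 164/3]
4. D_y = -19  [DB · CE = -1220/3 ∩ BA · DC = 164/3]
   → D = (20, -19)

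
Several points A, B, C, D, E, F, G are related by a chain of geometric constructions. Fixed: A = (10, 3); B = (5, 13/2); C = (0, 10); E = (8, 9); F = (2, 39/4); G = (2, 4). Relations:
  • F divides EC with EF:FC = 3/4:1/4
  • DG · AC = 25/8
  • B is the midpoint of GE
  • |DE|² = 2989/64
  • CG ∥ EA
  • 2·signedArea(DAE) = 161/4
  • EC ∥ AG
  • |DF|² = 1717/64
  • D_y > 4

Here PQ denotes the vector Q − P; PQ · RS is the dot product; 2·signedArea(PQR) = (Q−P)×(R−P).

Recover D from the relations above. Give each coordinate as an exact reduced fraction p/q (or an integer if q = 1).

1. D_x = 11/4  [2·signedArea(DAE) = 161/4 ∩ DG · AC = 25/8]
2. D_y = 37/8  [2·signedArea(DAE) = 161/4 ∩ DG · AC = 25/8]
   → D = (11/4, 37/8)

D = (11/4, 37/8)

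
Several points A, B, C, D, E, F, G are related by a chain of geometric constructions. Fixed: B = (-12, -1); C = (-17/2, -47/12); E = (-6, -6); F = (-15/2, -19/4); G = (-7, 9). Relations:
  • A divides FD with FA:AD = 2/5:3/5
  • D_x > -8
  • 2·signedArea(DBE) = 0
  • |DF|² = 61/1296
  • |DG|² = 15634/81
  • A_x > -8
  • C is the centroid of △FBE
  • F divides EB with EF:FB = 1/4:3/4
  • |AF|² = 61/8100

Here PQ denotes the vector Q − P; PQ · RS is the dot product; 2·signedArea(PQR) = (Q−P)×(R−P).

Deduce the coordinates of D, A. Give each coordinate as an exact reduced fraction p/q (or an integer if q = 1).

1. D_x = -22/3  [line 5·x + 6·y + 66 = 0 ∩ |DG|² = 15634/81]
2. D_y = -44/9  [line 5·x + 6·y + 66 = 0 ∩ |DG|² = 15634/81]
   → D = (-22/3, -44/9)
3. A_x = -223/30  [A divides FD with FA:AD = 2/5:3/5]
4. A_y = -173/36  [A divides FD with FA:AD = 2/5:3/5]
   → A = (-223/30, -173/36)

A = (-223/30, -173/36)
D = (-22/3, -44/9)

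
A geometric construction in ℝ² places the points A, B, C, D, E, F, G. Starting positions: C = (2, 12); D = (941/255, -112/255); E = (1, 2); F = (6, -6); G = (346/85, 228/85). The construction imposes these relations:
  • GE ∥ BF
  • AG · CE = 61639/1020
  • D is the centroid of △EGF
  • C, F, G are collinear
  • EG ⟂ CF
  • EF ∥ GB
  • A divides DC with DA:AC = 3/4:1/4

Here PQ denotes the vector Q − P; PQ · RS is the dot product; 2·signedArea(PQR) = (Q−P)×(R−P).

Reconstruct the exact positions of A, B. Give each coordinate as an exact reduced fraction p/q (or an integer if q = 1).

A = (2471/1020, 2267/255)
B = (771/85, -452/85)

1. A_x = 2471/1020  [A divides DC with DA:AC = 3/4:1/4]
2. A_y = 2267/255  [A divides DC with DA:AC = 3/4:1/4]
   → A = (2471/1020, 2267/255)
3. B_x = 771/85  [GE ∥ BF ∩ EF ∥ GB]
4. B_y = -452/85  [GE ∥ BF ∩ EF ∥ GB]
   → B = (771/85, -452/85)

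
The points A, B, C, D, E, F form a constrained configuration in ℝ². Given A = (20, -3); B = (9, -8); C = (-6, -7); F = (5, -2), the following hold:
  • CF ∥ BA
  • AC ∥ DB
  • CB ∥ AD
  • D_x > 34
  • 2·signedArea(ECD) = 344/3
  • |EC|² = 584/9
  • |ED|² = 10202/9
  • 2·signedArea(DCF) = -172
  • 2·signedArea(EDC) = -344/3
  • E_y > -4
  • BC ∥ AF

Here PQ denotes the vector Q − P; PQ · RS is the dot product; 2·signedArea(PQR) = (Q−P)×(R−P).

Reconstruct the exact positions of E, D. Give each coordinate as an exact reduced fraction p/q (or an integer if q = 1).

D = (35, -4)
E = (4/3, -11/3)

1. D_x = 35  [AC ∥ DB ∩ CB ∥ AD]
2. D_y = -4  [AC ∥ DB ∩ CB ∥ AD]
   → D = (35, -4)
3. E_x = 4/3  [line -3·x + 41·y + 463/3 = 0 ∩ |EC|² = 584/9]
4. E_y = -11/3  [line -3·x + 41·y + 463/3 = 0 ∩ |EC|² = 584/9]
   → E = (4/3, -11/3)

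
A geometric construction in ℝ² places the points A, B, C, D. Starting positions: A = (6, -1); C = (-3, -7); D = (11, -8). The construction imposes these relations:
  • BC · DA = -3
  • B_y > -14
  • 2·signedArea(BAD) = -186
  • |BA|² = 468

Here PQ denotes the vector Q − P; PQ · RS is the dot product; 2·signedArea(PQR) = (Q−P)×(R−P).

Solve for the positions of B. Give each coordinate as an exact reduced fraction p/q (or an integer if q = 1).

B = (-12, -13)

1. B_x = -12  [2·signedArea(BAD) = -186 ∩ BC · DA = -3]
2. B_y = -13  [2·signedArea(BAD) = -186 ∩ BC · DA = -3]
   → B = (-12, -13)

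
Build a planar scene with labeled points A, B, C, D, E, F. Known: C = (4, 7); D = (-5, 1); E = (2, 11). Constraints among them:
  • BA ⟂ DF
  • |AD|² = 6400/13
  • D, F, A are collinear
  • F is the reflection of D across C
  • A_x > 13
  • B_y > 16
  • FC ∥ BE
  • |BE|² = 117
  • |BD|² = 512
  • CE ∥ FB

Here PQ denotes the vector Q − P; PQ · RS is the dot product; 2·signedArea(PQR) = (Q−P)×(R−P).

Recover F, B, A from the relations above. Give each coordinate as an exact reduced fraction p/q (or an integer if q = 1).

1. F_x = 13  [F is the reflection of D across C]
2. F_y = 13  [F is the reflection of D across C]
   → F = (13, 13)
3. B_x = 11  [FC ∥ BE ∩ CE ∥ FB]
4. B_y = 17  [FC ∥ BE ∩ CE ∥ FB]
   → B = (11, 17)
5. A_x = 175/13  [D, F, A are collinear ∩ BA ⟂ DF]
6. A_y = 173/13  [D, F, A are collinear ∩ BA ⟂ DF]
   → A = (175/13, 173/13)

A = (175/13, 173/13)
B = (11, 17)
F = (13, 13)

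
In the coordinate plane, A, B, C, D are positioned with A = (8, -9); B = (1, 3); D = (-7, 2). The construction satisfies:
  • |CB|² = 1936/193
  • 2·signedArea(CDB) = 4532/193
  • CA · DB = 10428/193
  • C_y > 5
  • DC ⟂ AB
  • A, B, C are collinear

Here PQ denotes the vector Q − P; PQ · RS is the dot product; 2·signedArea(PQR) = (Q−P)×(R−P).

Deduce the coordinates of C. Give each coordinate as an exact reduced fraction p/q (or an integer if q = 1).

C = (-115/193, 1107/193)

1. C_x = -115/193  [A, B, C are collinear ∩ DC ⟂ AB]
2. C_y = 1107/193  [A, B, C are collinear ∩ DC ⟂ AB]
   → C = (-115/193, 1107/193)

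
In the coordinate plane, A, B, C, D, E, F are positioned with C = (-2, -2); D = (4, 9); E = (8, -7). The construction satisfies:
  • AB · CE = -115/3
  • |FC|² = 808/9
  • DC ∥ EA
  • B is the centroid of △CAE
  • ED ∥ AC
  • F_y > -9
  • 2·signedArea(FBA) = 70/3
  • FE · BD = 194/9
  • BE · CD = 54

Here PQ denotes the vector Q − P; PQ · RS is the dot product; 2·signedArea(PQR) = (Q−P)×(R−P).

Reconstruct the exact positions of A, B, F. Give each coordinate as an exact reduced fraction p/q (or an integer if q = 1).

1. A_x = 2  [ED ∥ AC ∩ DC ∥ EA]
2. A_y = -18  [ED ∥ AC ∩ DC ∥ EA]
   → A = (2, -18)
3. B_x = 8/3  [B is the centroid of △CAE]
4. B_y = -9  [B is the centroid of △CAE]
   → B = (8/3, -9)
5. F_x = 16/3  [2·signedArea(FBA) = 70/3 ∩ FE · BD = 194/9]
6. F_y = -8  [2·signedArea(FBA) = 70/3 ∩ FE · BD = 194/9]
   → F = (16/3, -8)

A = (2, -18)
B = (8/3, -9)
F = (16/3, -8)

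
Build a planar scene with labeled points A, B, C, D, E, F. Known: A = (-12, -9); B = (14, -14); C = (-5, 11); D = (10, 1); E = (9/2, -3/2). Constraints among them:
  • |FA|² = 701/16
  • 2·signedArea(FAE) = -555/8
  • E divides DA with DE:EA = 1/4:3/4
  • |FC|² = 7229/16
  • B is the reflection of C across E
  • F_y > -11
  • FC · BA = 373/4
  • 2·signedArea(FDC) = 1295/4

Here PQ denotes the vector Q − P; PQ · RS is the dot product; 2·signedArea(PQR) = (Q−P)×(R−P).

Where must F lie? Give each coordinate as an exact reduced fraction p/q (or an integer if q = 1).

F = (-11/2, -41/4)

1. F_x = -11/2  [2·signedArea(FAE) = -555/8 ∩ FC · BA = 373/4]
2. F_y = -41/4  [2·signedArea(FAE) = -555/8 ∩ FC · BA = 373/4]
   → F = (-11/2, -41/4)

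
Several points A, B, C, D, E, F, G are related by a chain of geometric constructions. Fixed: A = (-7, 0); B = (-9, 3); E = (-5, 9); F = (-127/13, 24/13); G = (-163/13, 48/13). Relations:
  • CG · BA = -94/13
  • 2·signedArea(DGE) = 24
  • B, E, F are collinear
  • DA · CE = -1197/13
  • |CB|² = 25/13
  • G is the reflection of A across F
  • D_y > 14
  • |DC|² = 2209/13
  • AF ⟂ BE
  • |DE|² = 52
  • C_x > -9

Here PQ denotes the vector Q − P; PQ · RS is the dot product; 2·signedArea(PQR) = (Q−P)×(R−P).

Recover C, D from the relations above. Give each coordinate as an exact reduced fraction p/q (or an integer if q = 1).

1. C_x = -107/13  [line -2·x + 3·y + -376/13 = 0 ∩ |CB|² = 25/13]
2. C_y = 54/13  [line -2·x + 3·y + -376/13 = 0 ∩ |CB|² = 25/13]
   → C = (-107/13, 54/13)
3. D_x = -1  [2·signedArea(DGE) = 24 ∩ DA · CE = -1197/13]
4. D_y = 15  [2·signedArea(DGE) = 24 ∩ DA · CE = -1197/13]
   → D = (-1, 15)

C = (-107/13, 54/13)
D = (-1, 15)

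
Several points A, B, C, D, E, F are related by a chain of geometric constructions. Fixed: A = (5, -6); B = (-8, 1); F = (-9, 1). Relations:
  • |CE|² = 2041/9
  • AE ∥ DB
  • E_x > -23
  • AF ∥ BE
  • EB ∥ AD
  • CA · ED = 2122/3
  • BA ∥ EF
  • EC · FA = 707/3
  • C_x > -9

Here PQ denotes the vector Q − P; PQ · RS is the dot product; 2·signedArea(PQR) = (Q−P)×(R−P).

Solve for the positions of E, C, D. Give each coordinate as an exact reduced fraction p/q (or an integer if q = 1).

C = (-26/3, 1)
D = (19, -13)
E = (-22, 8)

1. E_x = -22  [BA ∥ EF ∩ AF ∥ BE]
2. E_y = 8  [BA ∥ EF ∩ AF ∥ BE]
   → E = (-22, 8)
3. D_x = 19  [AE ∥ DB ∩ EB ∥ AD]
4. D_y = -13  [AE ∥ DB ∩ EB ∥ AD]
   → D = (19, -13)
5. C_x = -26/3  [CA · ED = 2122/3 ∩ EC · FA = 707/3]
6. C_y = 1  [CA · ED = 2122/3 ∩ EC · FA = 707/3]
   → C = (-26/3, 1)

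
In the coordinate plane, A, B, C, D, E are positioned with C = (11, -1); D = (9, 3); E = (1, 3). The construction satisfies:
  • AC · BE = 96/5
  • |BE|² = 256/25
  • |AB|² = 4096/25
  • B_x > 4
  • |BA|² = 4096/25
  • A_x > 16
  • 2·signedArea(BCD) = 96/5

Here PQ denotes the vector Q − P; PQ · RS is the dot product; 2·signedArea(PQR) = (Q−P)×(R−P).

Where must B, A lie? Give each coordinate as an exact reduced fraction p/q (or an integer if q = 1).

A = (17, 3)
B = (21/5, 3)

1. B_x = 21/5  [line -4·x + -2·y + 114/5 = 0 ∩ |BE|² = 256/25]
2. B_y = 3  [line -4·x + -2·y + 114/5 = 0 ∩ |BE|² = 256/25]
   → B = (21/5, 3)
3. A_x = 17  [AC · BE = 96/5]
4. A_y = 3  [|BA|² = 4096/25]
   → A = (17, 3)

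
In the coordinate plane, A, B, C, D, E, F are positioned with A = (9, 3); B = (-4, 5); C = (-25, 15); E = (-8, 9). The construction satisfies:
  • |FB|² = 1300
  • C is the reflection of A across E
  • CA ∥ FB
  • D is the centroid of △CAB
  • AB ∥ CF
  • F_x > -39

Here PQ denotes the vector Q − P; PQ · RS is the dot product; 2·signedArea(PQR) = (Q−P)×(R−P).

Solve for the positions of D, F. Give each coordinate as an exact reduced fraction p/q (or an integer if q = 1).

1. D_x = -20/3  [D is the centroid of △CAB]
2. D_y = 23/3  [D is the centroid of △CAB]
   → D = (-20/3, 23/3)
3. F_x = -38  [CA ∥ FB ∩ AB ∥ CF]
4. F_y = 17  [CA ∥ FB ∩ AB ∥ CF]
   → F = (-38, 17)

D = (-20/3, 23/3)
F = (-38, 17)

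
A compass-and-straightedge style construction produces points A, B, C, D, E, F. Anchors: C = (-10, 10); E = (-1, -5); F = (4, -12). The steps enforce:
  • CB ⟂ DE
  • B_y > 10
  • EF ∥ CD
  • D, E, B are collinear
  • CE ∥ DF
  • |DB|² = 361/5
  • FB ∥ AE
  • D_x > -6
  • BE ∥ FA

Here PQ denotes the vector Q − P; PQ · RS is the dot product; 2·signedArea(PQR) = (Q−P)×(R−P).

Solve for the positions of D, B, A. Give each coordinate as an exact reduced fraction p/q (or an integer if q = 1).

A = (59/5, -138/5)
B = (-44/5, 53/5)
D = (-5, 3)

1. D_x = -5  [CE ∥ DF ∩ EF ∥ CD]
2. D_y = 3  [CE ∥ DF ∩ EF ∥ CD]
   → D = (-5, 3)
3. B_x = -44/5  [D, E, B are collinear ∩ CB ⟂ DE]
4. B_y = 53/5  [D, E, B are collinear ∩ CB ⟂ DE]
   → B = (-44/5, 53/5)
5. A_x = 59/5  [FB ∥ AE ∩ BE ∥ FA]
6. A_y = -138/5  [FB ∥ AE ∩ BE ∥ FA]
   → A = (59/5, -138/5)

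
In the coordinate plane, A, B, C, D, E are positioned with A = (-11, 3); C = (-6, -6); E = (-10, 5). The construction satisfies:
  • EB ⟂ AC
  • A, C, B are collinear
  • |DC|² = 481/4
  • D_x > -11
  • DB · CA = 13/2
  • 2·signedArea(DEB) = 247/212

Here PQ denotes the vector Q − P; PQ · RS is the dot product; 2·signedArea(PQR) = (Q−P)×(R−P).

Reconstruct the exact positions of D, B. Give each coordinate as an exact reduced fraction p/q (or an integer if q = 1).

1. B_x = -1231/106  [A, C, B are collinear ∩ EB ⟂ AC]
2. B_y = 435/106  [A, C, B are collinear ∩ EB ⟂ AC]
   → B = (-1231/106, 435/106)
3. D_x = -21/2  [line 5·x + -9·y + 177/2 = 0 ∩ |DC|² = 481/4]
4. D_y = 4  [line 5·x + -9·y + 177/2 = 0 ∩ |DC|² = 481/4]
   → D = (-21/2, 4)

B = (-1231/106, 435/106)
D = (-21/2, 4)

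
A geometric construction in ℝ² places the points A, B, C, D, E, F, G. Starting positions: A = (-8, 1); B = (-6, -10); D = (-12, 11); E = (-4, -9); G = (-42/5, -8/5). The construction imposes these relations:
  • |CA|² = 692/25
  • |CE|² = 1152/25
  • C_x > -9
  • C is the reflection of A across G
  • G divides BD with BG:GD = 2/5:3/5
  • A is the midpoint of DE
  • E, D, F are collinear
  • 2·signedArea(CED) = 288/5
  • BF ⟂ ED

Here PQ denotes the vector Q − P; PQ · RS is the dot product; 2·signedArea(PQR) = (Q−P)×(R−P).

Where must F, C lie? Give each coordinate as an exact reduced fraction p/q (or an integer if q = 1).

1. F_x = -114/29  [E, D, F are collinear ∩ BF ⟂ ED]
2. F_y = -266/29  [E, D, F are collinear ∩ BF ⟂ ED]
   → F = (-114/29, -266/29)
3. C_x = -44/5  [C is the reflection of A across G]
4. C_y = -21/5  [C is the reflection of A across G]
   → C = (-44/5, -21/5)

C = (-44/5, -21/5)
F = (-114/29, -266/29)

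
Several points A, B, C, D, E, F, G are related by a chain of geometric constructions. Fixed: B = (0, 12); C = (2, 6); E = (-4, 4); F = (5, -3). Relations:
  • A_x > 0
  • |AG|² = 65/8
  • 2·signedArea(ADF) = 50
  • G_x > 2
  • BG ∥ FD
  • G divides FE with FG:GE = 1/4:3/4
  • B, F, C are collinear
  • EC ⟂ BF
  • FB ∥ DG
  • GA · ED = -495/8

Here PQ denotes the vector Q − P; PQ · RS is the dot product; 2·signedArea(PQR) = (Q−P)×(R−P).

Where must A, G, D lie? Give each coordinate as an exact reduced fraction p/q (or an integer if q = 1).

1. G_x = 11/4  [G divides FE with FG:GE = 1/4:3/4]
2. G_y = -5/4  [G divides FE with FG:GE = 1/4:3/4]
   → G = (11/4, -5/4)
3. D_x = 31/4  [FB ∥ DG ∩ BG ∥ FD]
4. D_y = -65/4  [FB ∥ DG ∩ BG ∥ FD]
   → D = (31/4, -65/4)
5. A_x = 1/2  [2·signedArea(ADF) = 50 ∩ GA · ED = -495/8]
6. A_y = 1/2  [2·signedArea(ADF) = 50 ∩ GA · ED = -495/8]
   → A = (1/2, 1/2)

A = (1/2, 1/2)
D = (31/4, -65/4)
G = (11/4, -5/4)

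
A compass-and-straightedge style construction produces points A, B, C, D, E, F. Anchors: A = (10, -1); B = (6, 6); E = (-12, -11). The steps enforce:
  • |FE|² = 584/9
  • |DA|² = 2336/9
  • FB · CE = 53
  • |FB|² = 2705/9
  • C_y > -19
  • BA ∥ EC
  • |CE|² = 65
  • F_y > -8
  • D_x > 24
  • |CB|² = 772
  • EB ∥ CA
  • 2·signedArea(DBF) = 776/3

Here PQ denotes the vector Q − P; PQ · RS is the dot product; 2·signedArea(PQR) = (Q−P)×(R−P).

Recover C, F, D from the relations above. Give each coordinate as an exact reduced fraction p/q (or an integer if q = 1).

C = (-8, -18)
D = (74/3, 17/3)
F = (-14/3, -23/3)

1. C_x = -8  [EB ∥ CA ∩ BA ∥ EC]
2. C_y = -18  [EB ∥ CA ∩ BA ∥ EC]
   → C = (-8, -18)
3. F_x = -14/3  [line 4·x + -7·y + -35 = 0 ∩ |FE|² = 584/9]
4. F_y = -23/3  [line 4·x + -7·y + -35 = 0 ∩ |FE|² = 584/9]
   → F = (-14/3, -23/3)
5. D_x = 74/3  [line 41/3·x + -32/3·y + -830/3 = 0 ∩ |DA|² = 2336/9]
6. D_y = 17/3  [line 41/3·x + -32/3·y + -830/3 = 0 ∩ |DA|² = 2336/9]
   → D = (74/3, 17/3)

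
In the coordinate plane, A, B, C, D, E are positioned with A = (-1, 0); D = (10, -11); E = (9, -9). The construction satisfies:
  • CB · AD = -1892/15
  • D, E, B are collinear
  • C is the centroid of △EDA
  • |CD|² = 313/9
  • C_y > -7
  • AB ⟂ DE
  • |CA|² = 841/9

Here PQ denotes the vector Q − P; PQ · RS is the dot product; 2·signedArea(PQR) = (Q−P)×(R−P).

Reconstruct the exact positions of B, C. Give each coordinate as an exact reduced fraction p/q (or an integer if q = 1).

1. B_x = 17/5  [D, E, B are collinear ∩ AB ⟂ DE]
2. B_y = 11/5  [D, E, B are collinear ∩ AB ⟂ DE]
   → B = (17/5, 11/5)
3. C_x = 6  [C is the centroid of △EDA]
4. C_y = -20/3  [C is the centroid of △EDA]
   → C = (6, -20/3)

B = (17/5, 11/5)
C = (6, -20/3)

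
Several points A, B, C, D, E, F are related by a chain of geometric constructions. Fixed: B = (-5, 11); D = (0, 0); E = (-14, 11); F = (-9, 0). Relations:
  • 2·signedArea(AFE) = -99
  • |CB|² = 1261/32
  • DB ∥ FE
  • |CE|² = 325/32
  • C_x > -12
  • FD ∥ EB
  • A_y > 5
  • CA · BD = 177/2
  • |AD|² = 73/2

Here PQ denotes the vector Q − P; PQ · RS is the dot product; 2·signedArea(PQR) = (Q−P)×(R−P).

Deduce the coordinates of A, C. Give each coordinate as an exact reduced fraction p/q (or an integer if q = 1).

1. A_x = -5/2  [line -11·x + -5·y + 0 = 0 ∩ |AD|² = 73/2]
2. A_y = 11/2  [line -11·x + -5·y + 0 = 0 ∩ |AD|² = 73/2]
   → A = (-5/2, 11/2)
3. C_x = -89/8  [line -5·x + 11·y + -323/2 = 0 ∩ |CE|² = 325/32]
4. C_y = 77/8  [line -5·x + 11·y + -323/2 = 0 ∩ |CE|² = 325/32]
   → C = (-89/8, 77/8)

A = (-5/2, 11/2)
C = (-89/8, 77/8)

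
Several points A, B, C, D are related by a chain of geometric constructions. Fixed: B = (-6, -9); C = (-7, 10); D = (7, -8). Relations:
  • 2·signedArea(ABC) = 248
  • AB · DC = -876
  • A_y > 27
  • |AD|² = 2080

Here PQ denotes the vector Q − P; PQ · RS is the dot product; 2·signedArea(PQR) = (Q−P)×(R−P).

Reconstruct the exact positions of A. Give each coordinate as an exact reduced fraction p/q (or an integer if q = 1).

1. A_x = -21  [2·signedArea(ABC) = 248 ∩ AB · DC = -876]
2. A_y = 28  [2·signedArea(ABC) = 248 ∩ AB · DC = -876]
   → A = (-21, 28)

A = (-21, 28)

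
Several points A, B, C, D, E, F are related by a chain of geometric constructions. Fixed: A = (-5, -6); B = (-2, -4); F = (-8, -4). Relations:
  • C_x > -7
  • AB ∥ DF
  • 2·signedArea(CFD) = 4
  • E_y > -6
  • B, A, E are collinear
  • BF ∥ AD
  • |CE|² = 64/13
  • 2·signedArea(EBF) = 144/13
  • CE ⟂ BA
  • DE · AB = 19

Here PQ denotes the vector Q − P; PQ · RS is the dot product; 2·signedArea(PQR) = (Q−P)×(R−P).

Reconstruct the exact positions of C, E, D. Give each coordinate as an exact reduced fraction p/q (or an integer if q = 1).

1. E_x = -62/13  [B, A, E are collinear ∩ 2·signedArea(EBF) = 144/13]
2. E_y = -76/13  [B, A, E are collinear ∩ 2·signedArea(EBF) = 144/13]
   → E = (-62/13, -76/13)
3. D_x = -11  [AB ∥ DF ∩ BF ∥ AD]
4. D_y = -6  [AB ∥ DF ∩ BF ∥ AD]
   → D = (-11, -6)
5. C_x = -6  [2·signedArea(CFD) = 4 ∩ CE ⟂ BA]
6. C_y = -4  [2·signedArea(CFD) = 4 ∩ CE ⟂ BA]
   → C = (-6, -4)

C = (-6, -4)
D = (-11, -6)
E = (-62/13, -76/13)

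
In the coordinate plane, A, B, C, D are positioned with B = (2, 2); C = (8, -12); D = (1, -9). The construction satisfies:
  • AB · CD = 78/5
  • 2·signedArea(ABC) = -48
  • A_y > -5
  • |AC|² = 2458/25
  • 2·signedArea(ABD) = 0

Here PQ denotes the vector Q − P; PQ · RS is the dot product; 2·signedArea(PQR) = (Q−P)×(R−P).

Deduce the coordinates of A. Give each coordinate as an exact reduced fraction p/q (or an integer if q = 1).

1. A_x = 7/5  [2·signedArea(ABD) = 0 ∩ AB · CD = 78/5]
2. A_y = -23/5  [2·signedArea(ABD) = 0 ∩ AB · CD = 78/5]
   → A = (7/5, -23/5)

A = (7/5, -23/5)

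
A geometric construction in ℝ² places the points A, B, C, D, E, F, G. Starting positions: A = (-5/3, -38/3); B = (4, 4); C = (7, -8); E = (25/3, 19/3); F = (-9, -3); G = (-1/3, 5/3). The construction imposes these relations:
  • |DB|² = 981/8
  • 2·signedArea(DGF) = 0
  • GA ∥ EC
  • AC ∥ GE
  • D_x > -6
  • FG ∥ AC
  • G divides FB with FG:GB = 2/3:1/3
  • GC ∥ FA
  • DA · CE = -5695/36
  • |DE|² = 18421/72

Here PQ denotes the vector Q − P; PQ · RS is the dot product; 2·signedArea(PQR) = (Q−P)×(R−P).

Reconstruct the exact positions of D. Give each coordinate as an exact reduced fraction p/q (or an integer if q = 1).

1. D_x = -23/4  [2·signedArea(DGF) = 0 ∩ DA · CE = -5695/36]
2. D_y = -5/4  [2·signedArea(DGF) = 0 ∩ DA · CE = -5695/36]
   → D = (-23/4, -5/4)

D = (-23/4, -5/4)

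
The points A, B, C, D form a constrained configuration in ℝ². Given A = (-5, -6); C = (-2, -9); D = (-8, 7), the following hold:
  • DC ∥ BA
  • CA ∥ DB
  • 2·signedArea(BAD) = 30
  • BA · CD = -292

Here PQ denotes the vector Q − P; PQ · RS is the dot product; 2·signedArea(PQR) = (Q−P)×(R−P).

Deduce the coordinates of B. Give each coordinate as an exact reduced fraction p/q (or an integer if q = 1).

B = (-11, 10)

1. B_x = -11  [DC ∥ BA ∩ CA ∥ DB]
2. B_y = 10  [DC ∥ BA ∩ CA ∥ DB]
   → B = (-11, 10)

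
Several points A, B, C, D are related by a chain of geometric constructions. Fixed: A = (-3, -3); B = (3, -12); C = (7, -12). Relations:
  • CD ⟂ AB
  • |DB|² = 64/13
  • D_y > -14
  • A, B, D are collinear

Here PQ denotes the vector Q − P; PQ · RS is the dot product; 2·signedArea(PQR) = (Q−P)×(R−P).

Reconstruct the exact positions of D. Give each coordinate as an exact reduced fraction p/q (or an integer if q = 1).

D = (55/13, -180/13)

1. D_x = 55/13  [A, B, D are collinear ∩ CD ⟂ AB]
2. D_y = -180/13  [A, B, D are collinear ∩ CD ⟂ AB]
   → D = (55/13, -180/13)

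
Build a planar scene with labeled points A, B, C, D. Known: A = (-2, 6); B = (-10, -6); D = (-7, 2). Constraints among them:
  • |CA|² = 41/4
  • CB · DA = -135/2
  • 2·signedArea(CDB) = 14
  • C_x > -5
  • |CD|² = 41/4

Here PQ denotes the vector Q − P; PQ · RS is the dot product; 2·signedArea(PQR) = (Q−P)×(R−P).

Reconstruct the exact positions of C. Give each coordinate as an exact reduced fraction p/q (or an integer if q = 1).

1. C_x = -9/2  [CB · DA = -135/2 ∩ 2·signedArea(CDB) = 14]
2. C_y = 4  [CB · DA = -135/2 ∩ 2·signedArea(CDB) = 14]
   → C = (-9/2, 4)

C = (-9/2, 4)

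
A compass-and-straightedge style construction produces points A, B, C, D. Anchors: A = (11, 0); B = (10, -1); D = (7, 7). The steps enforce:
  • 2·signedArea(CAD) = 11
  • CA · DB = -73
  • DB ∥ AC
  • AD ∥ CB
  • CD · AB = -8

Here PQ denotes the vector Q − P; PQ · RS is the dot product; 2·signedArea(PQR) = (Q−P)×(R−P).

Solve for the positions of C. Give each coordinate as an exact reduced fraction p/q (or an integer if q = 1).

C = (14, -8)

1. C_x = 14  [AD ∥ CB ∩ DB ∥ AC]
2. C_y = -8  [AD ∥ CB ∩ DB ∥ AC]
   → C = (14, -8)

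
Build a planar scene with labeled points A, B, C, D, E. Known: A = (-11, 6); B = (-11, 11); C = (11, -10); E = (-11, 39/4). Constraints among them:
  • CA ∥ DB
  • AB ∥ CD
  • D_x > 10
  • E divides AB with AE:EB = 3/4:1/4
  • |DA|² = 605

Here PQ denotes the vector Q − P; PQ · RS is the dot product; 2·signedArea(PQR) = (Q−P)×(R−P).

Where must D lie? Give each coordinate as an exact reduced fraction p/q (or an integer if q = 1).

D = (11, -5)

1. D_x = 11  [CA ∥ DB ∩ AB ∥ CD]
2. D_y = -5  [CA ∥ DB ∩ AB ∥ CD]
   → D = (11, -5)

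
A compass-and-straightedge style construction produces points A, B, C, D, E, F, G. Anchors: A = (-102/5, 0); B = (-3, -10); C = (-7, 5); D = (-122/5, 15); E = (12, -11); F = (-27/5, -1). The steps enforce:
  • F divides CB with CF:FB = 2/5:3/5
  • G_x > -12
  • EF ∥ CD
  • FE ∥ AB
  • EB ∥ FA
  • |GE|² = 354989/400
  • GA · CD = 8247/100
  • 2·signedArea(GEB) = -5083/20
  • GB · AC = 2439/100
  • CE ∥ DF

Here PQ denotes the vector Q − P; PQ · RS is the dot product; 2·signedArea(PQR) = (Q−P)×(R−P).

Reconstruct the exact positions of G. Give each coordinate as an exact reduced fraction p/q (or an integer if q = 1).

G = (-227/20, 15/2)

1. G_x = -227/20  [2·signedArea(GEB) = -5083/20 ∩ GB · AC = 2439/100]
2. G_y = 15/2  [2·signedArea(GEB) = -5083/20 ∩ GB · AC = 2439/100]
   → G = (-227/20, 15/2)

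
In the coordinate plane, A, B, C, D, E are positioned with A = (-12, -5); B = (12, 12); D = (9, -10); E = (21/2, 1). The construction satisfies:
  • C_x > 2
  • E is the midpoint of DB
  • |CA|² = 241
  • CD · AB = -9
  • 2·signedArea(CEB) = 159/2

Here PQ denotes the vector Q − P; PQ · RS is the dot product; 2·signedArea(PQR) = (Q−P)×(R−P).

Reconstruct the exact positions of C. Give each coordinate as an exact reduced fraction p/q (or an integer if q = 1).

C = (3, -1)

1. C_x = 3  [2·signedArea(CEB) = 159/2 ∩ CD · AB = -9]
2. C_y = -1  [2·signedArea(CEB) = 159/2 ∩ CD · AB = -9]
   → C = (3, -1)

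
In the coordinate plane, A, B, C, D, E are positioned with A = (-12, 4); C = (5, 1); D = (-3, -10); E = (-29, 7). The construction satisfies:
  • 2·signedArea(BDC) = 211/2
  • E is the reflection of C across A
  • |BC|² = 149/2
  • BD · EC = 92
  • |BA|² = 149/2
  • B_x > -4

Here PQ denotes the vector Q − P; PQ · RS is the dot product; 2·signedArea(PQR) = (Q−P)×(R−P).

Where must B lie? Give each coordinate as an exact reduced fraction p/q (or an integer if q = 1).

1. B_x = -7/2  [BD · EC = 92 ∩ 2·signedArea(BDC) = 211/2]
2. B_y = 5/2  [BD · EC = 92 ∩ 2·signedArea(BDC) = 211/2]
   → B = (-7/2, 5/2)

B = (-7/2, 5/2)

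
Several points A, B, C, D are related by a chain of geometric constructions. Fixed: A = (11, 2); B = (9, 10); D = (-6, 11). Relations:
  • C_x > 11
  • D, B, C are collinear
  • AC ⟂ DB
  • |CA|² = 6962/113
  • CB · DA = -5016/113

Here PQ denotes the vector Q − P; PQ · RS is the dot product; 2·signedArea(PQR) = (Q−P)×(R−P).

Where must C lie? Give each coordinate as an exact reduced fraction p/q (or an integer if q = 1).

C = (1302/113, 1111/113)

1. C_x = 1302/113  [D, B, C are collinear ∩ AC ⟂ DB]
2. C_y = 1111/113  [D, B, C are collinear ∩ AC ⟂ DB]
   → C = (1302/113, 1111/113)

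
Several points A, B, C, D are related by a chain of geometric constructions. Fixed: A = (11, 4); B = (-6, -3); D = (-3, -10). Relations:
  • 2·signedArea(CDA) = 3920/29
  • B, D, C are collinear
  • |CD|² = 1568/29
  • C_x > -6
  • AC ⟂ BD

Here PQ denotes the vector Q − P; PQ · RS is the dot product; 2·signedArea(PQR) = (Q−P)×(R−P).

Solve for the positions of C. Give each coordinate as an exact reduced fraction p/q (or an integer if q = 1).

1. C_x = -171/29  [B, D, C are collinear ∩ AC ⟂ BD]
2. C_y = -94/29  [B, D, C are collinear ∩ AC ⟂ BD]
   → C = (-171/29, -94/29)

C = (-171/29, -94/29)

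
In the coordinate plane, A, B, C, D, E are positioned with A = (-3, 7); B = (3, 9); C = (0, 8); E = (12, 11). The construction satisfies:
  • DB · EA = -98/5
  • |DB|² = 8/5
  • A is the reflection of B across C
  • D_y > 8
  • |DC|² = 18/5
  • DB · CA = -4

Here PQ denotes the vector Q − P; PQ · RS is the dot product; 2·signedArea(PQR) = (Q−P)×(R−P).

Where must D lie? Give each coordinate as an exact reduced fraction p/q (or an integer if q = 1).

D = (9/5, 43/5)

1. D_x = 9/5  [DB · EA = -98/5 ∩ DB · CA = -4]
2. D_y = 43/5  [DB · EA = -98/5 ∩ DB · CA = -4]
   → D = (9/5, 43/5)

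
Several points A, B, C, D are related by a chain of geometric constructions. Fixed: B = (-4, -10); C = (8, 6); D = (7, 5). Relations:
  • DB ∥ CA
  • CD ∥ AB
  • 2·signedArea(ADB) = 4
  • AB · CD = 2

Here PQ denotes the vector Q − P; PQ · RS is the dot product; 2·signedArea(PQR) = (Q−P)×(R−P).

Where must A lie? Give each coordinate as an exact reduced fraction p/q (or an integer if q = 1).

1. A_x = -3  [CD ∥ AB ∩ DB ∥ CA]
2. A_y = -9  [CD ∥ AB ∩ DB ∥ CA]
   → A = (-3, -9)

A = (-3, -9)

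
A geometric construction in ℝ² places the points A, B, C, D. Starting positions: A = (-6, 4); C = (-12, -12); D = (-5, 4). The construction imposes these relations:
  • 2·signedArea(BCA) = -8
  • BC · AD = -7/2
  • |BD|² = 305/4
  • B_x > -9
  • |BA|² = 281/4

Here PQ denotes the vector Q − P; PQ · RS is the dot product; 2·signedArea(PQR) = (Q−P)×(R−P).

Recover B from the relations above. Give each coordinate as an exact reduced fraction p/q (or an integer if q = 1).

1. B_x = -17/2  [2·signedArea(BCA) = -8 ∩ BC · AD = -7/2]
2. B_y = -4  [2·signedArea(BCA) = -8 ∩ BC · AD = -7/2]
   → B = (-17/2, -4)

B = (-17/2, -4)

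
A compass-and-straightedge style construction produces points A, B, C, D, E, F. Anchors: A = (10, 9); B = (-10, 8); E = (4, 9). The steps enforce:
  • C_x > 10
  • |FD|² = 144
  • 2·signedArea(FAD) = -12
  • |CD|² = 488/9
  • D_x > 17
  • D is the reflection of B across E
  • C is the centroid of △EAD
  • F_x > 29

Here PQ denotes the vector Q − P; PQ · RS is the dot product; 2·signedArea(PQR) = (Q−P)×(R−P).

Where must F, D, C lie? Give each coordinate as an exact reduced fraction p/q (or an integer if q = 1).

1. D_x = 18  [D is the reflection of B across E]
2. D_y = 10  [D is the reflection of B across E]
   → D = (18, 10)
3. C_x = 32/3  [C is the centroid of △EAD]
4. C_y = 28/3  [C is the centroid of △EAD]
   → C = (32/3, 28/3)
5. F_x = 30  [line -1·x + 8·y + -50 = 0 ∩ |FD|² = 144]
6. F_y = 10  [line -1·x + 8·y + -50 = 0 ∩ |FD|² = 144]
   → F = (30, 10)

C = (32/3, 28/3)
D = (18, 10)
F = (30, 10)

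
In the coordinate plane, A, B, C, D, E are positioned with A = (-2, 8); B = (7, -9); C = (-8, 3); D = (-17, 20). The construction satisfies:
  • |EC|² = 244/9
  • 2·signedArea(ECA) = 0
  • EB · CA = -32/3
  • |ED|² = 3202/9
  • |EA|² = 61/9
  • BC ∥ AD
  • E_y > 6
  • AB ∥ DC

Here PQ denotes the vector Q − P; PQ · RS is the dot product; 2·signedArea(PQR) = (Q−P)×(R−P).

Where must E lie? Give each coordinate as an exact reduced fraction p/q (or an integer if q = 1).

E = (-4, 19/3)

1. E_x = -4  [2·signedArea(ECA) = 0 ∩ EB · CA = -32/3]
2. E_y = 19/3  [2·signedArea(ECA) = 0 ∩ EB · CA = -32/3]
   → E = (-4, 19/3)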